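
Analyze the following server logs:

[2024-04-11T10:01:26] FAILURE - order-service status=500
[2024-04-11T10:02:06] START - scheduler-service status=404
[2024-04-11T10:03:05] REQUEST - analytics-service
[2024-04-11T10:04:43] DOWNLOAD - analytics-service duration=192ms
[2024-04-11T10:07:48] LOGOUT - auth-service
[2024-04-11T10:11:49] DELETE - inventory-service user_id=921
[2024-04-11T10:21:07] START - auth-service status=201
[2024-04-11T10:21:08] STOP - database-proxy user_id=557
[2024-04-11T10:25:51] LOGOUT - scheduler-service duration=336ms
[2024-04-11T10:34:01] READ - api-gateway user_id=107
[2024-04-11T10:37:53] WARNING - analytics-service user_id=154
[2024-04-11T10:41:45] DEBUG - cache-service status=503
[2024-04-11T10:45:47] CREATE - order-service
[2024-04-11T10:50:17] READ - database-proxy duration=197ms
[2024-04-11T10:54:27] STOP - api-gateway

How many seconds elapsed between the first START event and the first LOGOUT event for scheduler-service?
1425

To find the time between events:

1. Locate the first START event for scheduler-service: 2024-04-11T10:02:06
2. Locate the first LOGOUT event for scheduler-service: 2024-04-11T10:25:51
3. Calculate the difference: 2024-04-11T10:25:51 - 2024-04-11T10:02:06 = 1425 seconds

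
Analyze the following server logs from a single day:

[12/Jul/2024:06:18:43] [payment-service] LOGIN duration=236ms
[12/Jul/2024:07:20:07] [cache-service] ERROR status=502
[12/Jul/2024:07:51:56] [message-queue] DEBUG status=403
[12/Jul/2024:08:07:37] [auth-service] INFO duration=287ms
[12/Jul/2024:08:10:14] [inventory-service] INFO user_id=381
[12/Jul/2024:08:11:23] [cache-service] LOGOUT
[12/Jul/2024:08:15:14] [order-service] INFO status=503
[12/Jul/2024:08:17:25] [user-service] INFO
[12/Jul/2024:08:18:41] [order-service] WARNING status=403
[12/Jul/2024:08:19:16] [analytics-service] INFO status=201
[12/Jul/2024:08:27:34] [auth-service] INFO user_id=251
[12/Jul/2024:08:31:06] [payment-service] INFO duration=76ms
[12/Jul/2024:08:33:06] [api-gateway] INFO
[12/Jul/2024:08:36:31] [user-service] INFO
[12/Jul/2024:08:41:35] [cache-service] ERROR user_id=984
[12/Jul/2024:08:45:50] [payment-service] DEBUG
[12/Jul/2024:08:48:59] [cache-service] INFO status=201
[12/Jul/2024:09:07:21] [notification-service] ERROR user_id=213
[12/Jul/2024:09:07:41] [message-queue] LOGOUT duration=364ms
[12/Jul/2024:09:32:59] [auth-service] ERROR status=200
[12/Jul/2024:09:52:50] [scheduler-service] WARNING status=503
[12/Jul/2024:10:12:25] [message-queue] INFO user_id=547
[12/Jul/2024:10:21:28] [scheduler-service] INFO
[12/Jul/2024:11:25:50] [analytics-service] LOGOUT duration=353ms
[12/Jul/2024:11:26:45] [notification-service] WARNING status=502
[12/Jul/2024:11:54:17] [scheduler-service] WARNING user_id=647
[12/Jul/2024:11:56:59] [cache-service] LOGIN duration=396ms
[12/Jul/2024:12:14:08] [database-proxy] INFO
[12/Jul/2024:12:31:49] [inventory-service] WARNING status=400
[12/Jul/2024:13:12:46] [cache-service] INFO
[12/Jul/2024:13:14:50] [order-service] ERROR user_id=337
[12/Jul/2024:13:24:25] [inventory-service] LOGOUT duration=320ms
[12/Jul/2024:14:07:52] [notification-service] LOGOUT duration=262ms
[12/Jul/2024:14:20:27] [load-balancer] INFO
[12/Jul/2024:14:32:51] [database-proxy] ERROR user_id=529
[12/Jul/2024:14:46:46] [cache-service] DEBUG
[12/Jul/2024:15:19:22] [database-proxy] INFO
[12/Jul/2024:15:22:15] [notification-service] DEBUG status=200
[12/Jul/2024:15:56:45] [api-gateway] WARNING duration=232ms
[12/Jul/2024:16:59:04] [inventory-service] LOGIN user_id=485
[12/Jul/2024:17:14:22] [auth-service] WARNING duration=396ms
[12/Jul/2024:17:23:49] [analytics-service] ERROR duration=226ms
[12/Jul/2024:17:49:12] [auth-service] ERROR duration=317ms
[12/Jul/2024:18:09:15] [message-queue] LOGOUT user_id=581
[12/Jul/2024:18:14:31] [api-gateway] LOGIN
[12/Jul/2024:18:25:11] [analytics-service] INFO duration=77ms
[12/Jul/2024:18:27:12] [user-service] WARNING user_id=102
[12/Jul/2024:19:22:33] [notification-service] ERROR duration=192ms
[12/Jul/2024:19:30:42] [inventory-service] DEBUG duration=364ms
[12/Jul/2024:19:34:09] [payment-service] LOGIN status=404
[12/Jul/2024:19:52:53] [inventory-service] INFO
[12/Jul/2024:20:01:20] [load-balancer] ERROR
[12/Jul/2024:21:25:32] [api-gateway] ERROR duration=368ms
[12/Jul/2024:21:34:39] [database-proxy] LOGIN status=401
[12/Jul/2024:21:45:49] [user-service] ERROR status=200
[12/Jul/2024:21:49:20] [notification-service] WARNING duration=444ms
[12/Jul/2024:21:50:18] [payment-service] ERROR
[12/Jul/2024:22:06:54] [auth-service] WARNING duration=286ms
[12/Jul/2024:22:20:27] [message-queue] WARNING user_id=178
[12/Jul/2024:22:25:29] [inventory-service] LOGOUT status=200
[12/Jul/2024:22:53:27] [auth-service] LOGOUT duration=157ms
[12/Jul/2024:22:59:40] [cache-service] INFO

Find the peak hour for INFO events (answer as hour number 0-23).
8

To find the peak hour:

1. Group all INFO events by hour
2. Count events in each hour
3. Find hour with maximum count
4. Peak hour: 8 (with 10 events)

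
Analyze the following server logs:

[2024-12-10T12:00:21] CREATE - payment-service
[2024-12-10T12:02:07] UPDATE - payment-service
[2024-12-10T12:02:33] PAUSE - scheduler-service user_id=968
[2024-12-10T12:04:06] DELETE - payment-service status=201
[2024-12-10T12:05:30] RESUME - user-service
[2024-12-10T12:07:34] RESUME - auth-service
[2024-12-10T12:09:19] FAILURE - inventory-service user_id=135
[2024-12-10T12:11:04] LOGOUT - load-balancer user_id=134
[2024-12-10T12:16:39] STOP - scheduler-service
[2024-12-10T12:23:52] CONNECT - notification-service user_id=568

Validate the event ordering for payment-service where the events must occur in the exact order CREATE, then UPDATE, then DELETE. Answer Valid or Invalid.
Valid

To validate ordering:

1. Required order: CREATE → UPDATE → DELETE
2. Rule: the events must occur in the exact order CREATE, then UPDATE, then DELETE
3. Check actual order of events for payment-service
4. Result: Valid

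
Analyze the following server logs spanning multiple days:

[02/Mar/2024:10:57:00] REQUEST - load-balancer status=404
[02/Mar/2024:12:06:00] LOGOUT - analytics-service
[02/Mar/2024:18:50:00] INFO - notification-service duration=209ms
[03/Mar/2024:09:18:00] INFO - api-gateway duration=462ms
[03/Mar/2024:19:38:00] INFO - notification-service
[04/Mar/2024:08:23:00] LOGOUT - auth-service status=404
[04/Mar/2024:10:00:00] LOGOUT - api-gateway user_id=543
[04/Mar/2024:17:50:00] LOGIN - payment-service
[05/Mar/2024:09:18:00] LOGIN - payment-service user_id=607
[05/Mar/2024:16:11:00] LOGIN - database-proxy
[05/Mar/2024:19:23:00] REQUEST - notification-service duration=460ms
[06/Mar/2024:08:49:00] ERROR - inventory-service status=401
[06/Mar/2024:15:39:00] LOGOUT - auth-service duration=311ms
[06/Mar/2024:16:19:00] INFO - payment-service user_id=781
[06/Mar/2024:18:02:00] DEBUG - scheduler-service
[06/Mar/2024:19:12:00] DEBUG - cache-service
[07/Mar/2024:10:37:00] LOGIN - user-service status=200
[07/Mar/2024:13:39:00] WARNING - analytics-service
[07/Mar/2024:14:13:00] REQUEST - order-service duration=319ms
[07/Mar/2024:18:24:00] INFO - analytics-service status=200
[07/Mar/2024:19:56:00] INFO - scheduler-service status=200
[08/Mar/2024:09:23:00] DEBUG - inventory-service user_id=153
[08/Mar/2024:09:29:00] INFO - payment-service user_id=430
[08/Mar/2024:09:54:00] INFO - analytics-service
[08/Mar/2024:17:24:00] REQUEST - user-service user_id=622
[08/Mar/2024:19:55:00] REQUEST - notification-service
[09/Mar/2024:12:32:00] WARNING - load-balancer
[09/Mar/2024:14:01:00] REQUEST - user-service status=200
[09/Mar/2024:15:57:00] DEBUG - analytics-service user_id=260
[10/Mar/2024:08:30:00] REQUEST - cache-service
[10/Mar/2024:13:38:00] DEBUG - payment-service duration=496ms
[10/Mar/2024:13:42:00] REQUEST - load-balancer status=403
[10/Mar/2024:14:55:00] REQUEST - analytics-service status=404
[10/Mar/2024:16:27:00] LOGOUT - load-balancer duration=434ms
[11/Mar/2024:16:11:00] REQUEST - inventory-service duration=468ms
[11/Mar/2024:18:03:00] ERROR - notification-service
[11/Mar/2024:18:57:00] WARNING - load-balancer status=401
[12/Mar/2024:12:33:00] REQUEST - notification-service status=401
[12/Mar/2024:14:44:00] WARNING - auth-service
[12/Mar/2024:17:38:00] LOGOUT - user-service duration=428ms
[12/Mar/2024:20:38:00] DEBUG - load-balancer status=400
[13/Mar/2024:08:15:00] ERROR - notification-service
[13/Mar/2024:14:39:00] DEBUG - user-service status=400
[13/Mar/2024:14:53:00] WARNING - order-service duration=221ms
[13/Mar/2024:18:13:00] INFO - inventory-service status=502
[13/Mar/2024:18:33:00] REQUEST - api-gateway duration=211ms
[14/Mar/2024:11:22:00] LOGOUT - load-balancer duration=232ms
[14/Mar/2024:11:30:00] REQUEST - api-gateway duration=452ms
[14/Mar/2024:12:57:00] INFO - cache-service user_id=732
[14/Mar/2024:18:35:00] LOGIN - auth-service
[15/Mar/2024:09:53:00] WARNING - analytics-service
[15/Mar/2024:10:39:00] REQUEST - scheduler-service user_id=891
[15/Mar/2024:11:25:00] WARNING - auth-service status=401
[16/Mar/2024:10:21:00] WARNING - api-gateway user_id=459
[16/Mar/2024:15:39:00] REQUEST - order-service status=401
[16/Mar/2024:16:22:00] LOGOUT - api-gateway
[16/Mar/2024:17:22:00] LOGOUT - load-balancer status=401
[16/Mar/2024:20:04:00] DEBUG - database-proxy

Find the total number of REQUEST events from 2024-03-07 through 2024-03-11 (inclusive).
8

To filter by date range:

1. Date range: 2024-03-07 through 2024-03-11, both dates inclusive
2. Filter for REQUEST events whose date falls in this range
3. Count matching events: 8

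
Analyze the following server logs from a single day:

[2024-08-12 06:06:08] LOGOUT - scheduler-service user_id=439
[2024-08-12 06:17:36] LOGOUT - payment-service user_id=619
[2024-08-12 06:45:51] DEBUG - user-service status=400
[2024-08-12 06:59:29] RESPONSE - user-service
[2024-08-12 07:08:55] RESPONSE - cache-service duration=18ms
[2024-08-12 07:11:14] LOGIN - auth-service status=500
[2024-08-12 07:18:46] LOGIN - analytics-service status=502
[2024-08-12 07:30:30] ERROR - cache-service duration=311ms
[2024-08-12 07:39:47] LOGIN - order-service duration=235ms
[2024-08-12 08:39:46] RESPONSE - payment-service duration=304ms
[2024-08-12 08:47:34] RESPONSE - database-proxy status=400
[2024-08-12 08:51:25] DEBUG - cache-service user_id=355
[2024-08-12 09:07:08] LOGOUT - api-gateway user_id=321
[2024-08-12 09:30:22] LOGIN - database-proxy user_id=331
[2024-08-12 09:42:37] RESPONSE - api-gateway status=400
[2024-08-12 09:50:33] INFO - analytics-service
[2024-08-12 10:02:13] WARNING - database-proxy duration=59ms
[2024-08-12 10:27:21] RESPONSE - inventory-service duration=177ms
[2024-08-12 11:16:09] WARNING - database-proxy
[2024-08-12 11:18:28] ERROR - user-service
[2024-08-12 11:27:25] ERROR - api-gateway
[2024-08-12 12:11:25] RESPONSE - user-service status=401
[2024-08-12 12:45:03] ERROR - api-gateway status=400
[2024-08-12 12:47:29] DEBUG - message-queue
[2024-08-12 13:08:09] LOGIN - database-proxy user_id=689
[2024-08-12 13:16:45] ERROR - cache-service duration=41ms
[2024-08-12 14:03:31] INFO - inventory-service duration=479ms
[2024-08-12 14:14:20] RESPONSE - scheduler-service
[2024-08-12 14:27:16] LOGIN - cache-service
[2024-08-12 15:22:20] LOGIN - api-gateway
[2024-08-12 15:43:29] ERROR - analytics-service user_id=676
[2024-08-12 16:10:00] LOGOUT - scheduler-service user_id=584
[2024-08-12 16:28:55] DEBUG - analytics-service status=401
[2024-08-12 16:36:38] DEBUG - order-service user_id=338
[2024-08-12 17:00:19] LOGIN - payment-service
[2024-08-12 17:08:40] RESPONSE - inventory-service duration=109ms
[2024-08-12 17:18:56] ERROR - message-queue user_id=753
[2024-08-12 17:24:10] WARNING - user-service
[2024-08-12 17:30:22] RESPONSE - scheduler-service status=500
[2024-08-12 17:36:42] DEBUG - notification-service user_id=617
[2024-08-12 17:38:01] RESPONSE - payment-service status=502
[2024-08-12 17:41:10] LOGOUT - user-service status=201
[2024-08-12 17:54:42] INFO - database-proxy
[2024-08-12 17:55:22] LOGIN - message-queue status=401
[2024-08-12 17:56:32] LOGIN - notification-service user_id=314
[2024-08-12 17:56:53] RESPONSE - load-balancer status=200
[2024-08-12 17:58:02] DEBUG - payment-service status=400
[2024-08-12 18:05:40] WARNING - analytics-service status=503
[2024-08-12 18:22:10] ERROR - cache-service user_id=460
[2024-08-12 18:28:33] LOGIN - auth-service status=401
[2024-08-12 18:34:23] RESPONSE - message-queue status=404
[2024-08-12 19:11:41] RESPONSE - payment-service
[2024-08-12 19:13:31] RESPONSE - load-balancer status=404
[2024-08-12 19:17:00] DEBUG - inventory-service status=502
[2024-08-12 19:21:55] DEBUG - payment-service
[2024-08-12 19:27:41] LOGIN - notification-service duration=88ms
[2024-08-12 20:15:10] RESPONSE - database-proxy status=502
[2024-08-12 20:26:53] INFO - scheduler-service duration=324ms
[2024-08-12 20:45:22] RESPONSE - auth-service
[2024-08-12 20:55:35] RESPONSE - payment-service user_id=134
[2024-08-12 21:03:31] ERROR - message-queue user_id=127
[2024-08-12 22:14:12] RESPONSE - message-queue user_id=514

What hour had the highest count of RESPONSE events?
17

To find the peak hour:

1. Group all RESPONSE events by hour
2. Count events in each hour
3. Find hour with maximum count
4. Peak hour: 17 (with 4 events)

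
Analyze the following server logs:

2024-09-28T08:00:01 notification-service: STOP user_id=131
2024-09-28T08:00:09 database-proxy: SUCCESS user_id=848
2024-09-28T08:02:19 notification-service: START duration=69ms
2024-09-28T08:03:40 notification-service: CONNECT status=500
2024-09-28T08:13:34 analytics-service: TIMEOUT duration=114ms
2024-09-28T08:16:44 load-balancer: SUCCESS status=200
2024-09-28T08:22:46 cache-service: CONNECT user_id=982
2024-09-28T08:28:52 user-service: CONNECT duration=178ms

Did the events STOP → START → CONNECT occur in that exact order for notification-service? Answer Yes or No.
Yes

To verify sequence order:

1. Find all events in sequence STOP → START → CONNECT for notification-service
2. Extract their timestamps
3. Check if timestamps are in ascending order
4. Result: Yes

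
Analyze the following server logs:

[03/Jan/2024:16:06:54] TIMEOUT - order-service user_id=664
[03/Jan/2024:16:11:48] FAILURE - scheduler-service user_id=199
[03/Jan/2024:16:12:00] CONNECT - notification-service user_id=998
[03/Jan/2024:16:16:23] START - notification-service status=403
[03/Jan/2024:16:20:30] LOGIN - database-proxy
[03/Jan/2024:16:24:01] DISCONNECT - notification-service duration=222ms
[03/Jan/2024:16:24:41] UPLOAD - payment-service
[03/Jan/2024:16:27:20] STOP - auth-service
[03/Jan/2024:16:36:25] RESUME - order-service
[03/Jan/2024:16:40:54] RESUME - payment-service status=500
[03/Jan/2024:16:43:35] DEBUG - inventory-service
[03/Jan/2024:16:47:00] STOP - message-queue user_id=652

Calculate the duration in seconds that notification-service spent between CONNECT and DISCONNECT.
721

To calculate state duration:

1. Find CONNECT event for notification-service: 03/Jan/2024:16:12:00
2. Find DISCONNECT event for notification-service: 03/Jan/2024:16:24:01
3. Calculate duration: 03/Jan/2024:16:24:01 - 03/Jan/2024:16:12:00 = 721 seconds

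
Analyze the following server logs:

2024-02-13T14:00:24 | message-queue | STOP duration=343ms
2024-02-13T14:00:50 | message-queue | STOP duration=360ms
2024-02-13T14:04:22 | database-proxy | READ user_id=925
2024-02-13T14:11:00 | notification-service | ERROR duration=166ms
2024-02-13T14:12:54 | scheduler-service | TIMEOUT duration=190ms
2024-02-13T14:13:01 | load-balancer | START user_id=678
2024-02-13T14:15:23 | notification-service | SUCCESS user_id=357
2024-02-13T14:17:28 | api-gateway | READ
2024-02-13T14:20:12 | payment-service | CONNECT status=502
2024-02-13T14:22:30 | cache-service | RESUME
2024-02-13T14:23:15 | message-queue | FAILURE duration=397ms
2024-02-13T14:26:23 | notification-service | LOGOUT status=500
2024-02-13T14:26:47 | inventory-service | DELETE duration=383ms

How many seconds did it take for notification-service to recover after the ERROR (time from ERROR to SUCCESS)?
263

To calculate recovery time:

1. Find ERROR event for notification-service: 2024-02-13T14:11:00
2. Find next SUCCESS event for notification-service: 2024-02-13T14:15:23
3. Recovery time: 2024-02-13T14:15:23 - 2024-02-13T14:11:00 = 263 seconds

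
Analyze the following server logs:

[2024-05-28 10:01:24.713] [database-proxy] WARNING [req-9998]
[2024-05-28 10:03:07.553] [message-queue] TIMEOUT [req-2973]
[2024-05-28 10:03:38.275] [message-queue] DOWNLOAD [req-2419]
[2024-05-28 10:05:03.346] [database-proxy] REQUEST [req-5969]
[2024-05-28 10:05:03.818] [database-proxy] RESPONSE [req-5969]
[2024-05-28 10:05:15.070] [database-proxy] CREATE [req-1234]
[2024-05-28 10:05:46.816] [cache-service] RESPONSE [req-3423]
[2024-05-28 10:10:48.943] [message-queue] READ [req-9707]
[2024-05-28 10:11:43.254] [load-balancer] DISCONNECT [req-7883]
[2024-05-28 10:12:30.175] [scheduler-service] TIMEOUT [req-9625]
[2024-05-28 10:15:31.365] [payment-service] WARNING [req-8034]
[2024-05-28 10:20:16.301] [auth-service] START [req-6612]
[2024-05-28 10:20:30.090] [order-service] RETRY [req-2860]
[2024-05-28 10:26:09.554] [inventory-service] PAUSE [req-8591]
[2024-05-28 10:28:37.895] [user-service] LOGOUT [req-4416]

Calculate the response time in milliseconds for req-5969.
472

To calculate latency:

1. Find REQUEST with id req-5969: 2024-05-28 10:05:03.346
2. Find RESPONSE with id req-5969: 2024-05-28 10:05:03.818
3. Latency: 2024-05-28 10:05:03.818 - 2024-05-28 10:05:03.346 = 472ms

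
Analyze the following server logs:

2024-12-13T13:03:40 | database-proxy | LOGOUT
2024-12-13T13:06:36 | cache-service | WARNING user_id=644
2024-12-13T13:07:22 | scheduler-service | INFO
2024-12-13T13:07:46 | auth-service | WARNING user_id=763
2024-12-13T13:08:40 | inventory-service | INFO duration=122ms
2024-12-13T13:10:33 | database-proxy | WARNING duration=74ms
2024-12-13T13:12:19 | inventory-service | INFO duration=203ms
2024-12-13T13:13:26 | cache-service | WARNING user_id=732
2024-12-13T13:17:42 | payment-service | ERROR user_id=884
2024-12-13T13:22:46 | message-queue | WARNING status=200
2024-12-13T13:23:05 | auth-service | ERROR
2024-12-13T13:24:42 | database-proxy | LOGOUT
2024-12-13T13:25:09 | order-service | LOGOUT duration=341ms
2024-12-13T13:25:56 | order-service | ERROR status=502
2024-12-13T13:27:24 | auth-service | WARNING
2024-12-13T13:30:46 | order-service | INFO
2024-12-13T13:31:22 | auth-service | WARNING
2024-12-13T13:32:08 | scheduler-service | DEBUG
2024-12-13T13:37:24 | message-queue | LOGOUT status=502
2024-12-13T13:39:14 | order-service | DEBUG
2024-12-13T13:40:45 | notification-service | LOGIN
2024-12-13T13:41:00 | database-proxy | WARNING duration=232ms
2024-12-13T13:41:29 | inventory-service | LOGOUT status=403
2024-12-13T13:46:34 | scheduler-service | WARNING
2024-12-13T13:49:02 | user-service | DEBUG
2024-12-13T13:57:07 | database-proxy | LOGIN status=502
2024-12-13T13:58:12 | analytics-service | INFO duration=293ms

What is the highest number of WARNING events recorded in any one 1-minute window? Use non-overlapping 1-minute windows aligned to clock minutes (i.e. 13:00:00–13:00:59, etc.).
1

To find the burst window:

1. Divide the log period into non-overlapping 1-minute windows starting at 13:00
2. Count WARNING events in each window
3. Find the window with maximum count
4. Maximum events in a window: 1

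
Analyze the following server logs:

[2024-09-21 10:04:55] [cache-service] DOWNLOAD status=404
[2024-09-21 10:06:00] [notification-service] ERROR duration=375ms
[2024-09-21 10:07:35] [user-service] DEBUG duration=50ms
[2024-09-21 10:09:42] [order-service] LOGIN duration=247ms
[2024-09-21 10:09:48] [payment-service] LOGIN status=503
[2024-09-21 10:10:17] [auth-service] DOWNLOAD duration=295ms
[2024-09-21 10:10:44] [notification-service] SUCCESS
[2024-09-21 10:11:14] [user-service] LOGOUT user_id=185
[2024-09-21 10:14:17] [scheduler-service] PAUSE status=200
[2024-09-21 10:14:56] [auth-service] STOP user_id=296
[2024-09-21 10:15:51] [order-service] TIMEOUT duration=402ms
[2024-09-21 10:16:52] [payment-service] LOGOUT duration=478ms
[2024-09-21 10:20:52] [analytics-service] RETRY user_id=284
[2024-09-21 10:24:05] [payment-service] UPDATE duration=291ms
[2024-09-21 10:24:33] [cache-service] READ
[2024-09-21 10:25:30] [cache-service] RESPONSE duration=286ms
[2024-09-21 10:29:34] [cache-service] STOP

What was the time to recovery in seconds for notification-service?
284

To calculate recovery time:

1. Find ERROR event for notification-service: 2024-09-21 10:06:00
2. Find next SUCCESS event for notification-service: 2024-09-21 10:10:44
3. Recovery time: 2024-09-21 10:10:44 - 2024-09-21 10:06:00 = 284 seconds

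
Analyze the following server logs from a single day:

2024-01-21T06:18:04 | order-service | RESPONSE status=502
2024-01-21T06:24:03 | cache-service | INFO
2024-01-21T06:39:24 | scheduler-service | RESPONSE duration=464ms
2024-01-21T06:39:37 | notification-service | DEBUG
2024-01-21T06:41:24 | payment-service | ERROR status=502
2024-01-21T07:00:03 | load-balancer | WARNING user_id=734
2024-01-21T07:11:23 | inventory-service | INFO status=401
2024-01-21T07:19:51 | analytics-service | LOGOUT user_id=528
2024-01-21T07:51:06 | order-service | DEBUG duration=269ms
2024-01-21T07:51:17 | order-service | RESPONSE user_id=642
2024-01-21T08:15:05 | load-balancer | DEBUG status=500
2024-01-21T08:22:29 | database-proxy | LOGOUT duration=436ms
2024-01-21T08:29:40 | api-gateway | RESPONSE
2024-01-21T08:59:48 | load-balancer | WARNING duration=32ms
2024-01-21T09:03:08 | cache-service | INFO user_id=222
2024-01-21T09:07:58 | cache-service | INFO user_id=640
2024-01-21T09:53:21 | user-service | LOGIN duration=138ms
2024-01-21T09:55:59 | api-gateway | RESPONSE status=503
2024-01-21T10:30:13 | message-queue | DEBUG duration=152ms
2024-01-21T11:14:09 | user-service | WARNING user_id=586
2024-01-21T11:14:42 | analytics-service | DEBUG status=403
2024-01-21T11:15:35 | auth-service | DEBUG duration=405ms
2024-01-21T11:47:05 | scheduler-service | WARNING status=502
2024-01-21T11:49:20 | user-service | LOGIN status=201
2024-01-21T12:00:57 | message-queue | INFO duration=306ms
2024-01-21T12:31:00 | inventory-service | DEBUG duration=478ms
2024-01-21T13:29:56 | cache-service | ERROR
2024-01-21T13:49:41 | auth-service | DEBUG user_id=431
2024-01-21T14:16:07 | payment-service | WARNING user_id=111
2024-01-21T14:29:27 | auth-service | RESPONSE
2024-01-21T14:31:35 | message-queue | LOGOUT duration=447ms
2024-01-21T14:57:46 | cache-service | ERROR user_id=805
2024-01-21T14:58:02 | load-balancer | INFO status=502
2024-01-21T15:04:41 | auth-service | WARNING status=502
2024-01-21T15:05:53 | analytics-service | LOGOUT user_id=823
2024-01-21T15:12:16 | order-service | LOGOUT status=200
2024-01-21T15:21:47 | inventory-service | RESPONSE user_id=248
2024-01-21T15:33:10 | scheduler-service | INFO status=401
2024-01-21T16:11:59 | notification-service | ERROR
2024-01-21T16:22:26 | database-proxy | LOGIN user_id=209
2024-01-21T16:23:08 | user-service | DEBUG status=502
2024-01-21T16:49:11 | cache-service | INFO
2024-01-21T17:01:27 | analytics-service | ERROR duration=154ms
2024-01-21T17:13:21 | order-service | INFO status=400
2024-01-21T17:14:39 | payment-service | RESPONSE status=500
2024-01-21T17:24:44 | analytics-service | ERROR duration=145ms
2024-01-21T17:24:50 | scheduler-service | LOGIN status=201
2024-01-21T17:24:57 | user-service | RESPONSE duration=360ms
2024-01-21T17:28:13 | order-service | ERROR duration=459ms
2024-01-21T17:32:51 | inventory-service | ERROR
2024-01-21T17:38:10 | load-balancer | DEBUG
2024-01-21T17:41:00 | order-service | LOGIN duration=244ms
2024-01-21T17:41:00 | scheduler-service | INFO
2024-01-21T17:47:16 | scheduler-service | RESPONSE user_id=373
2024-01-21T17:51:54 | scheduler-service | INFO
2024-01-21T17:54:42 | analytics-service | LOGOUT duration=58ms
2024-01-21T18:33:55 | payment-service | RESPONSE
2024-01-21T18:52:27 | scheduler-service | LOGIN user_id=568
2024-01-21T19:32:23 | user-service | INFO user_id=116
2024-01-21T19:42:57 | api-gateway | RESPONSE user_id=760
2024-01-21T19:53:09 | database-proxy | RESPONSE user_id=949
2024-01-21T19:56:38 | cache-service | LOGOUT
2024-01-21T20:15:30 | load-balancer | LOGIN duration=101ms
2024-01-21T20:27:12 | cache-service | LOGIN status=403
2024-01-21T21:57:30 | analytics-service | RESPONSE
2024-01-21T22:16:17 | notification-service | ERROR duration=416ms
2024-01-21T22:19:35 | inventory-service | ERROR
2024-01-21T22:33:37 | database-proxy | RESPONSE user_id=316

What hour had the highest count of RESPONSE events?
17

To find the peak hour:

1. Group all RESPONSE events by hour
2. Count events in each hour
3. Find hour with maximum count
4. Peak hour: 17 (with 3 events)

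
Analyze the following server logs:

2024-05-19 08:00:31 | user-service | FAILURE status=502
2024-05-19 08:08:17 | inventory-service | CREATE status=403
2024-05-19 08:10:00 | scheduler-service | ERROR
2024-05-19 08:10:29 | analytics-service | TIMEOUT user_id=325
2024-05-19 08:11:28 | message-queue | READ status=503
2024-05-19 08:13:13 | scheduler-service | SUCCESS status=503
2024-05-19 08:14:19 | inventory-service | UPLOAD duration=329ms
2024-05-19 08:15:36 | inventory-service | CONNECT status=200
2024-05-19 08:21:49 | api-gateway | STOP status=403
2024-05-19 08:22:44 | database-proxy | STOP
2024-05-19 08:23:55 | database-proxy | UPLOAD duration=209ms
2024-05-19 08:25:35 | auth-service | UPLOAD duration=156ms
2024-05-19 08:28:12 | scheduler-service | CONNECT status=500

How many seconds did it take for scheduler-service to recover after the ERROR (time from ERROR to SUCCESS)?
193

To calculate recovery time:

1. Find ERROR event for scheduler-service: 2024-05-19 08:10:00
2. Find next SUCCESS event for scheduler-service: 2024-05-19 08:13:13
3. Recovery time: 2024-05-19 08:13:13 - 2024-05-19 08:10:00 = 193 seconds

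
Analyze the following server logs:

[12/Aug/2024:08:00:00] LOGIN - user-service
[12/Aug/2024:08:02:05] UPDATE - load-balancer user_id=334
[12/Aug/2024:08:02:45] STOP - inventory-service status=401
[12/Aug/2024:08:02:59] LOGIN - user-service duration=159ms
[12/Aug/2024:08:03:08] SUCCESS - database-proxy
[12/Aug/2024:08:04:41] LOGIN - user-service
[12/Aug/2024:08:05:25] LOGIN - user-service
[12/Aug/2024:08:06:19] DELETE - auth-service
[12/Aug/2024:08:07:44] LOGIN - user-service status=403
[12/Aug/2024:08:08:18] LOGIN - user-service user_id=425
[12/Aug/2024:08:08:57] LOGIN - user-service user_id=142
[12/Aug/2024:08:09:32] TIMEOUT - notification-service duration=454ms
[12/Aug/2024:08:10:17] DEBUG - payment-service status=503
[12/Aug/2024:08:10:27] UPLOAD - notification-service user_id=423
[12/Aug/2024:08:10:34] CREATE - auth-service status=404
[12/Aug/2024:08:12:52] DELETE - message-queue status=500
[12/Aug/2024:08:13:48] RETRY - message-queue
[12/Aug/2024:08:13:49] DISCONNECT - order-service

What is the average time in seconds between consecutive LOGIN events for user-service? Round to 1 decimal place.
89.5

To calculate average interval:

1. Find all LOGIN events for user-service in order
2. Calculate time gaps between consecutive events
3. Compute mean of gaps: 537 / 6 = 89.5 seconds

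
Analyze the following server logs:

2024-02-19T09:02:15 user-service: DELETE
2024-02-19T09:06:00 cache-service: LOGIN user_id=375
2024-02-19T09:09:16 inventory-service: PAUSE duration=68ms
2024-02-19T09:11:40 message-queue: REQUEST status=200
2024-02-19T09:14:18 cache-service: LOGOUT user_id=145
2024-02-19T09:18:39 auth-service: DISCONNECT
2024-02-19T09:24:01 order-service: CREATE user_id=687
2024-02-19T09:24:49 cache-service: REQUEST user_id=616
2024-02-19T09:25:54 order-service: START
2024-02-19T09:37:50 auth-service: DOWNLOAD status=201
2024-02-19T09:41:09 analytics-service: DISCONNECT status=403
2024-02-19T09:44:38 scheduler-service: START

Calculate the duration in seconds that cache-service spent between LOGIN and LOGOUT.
498

To calculate state duration:

1. Find LOGIN event for cache-service: 2024-02-19T09:06:00
2. Find LOGOUT event for cache-service: 2024-02-19T09:14:18
3. Calculate duration: 2024-02-19T09:14:18 - 2024-02-19T09:06:00 = 498 seconds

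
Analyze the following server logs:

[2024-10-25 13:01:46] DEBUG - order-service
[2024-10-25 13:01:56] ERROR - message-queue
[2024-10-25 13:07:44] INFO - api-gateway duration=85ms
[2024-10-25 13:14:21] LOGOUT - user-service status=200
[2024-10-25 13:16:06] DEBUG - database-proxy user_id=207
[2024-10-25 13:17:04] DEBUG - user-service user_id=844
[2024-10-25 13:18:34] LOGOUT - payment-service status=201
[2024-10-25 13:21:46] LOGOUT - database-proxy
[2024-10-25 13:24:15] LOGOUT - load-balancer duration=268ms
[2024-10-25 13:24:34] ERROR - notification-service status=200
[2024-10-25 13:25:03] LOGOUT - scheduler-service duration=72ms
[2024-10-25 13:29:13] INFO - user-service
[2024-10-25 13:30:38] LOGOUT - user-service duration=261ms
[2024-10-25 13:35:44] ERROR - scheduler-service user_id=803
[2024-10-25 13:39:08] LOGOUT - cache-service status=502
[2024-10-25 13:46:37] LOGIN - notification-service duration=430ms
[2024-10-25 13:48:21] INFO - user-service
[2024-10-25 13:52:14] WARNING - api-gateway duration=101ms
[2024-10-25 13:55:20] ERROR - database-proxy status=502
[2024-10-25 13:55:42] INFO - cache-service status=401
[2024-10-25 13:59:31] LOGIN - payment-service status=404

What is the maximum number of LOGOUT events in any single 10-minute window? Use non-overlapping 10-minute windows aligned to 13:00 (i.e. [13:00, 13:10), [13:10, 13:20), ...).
3

To find the burst window:

1. Divide the log period into non-overlapping 10-minute windows starting at 13:00
2. Count LOGOUT events in each window
3. Find the window with maximum count
4. Maximum events in a window: 3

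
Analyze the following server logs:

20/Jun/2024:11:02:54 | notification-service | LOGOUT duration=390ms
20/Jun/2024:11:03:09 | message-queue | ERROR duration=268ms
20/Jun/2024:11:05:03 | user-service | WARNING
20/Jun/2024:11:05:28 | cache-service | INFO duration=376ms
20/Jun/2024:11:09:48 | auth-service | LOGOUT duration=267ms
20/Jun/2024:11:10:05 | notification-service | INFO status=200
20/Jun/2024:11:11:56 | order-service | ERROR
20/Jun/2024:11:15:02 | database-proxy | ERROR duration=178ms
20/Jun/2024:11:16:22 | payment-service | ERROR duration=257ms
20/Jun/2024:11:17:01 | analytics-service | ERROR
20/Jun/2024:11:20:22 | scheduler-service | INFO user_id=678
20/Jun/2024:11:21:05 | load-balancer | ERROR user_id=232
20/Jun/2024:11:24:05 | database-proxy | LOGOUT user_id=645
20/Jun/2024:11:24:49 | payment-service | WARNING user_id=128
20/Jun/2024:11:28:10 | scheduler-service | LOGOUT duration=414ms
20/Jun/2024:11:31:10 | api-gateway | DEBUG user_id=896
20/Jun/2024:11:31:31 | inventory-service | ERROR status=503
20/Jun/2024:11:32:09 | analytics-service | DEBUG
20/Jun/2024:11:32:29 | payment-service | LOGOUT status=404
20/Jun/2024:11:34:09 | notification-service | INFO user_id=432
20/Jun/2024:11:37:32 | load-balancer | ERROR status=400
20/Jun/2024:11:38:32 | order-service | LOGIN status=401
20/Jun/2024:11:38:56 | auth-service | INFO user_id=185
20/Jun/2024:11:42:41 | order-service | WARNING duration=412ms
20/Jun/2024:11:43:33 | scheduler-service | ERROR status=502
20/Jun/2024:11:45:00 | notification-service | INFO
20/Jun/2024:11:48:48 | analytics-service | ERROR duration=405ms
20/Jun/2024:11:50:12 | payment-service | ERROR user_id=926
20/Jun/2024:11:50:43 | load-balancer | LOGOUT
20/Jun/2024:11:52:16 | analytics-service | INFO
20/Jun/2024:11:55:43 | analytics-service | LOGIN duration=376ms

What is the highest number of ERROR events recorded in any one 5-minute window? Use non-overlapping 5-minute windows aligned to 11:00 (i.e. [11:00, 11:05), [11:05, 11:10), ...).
3

To find the burst window:

1. Divide the log period into non-overlapping 5-minute windows starting at 11:00
2. Count ERROR events in each window
3. Find the window with maximum count
4. Maximum events in a window: 3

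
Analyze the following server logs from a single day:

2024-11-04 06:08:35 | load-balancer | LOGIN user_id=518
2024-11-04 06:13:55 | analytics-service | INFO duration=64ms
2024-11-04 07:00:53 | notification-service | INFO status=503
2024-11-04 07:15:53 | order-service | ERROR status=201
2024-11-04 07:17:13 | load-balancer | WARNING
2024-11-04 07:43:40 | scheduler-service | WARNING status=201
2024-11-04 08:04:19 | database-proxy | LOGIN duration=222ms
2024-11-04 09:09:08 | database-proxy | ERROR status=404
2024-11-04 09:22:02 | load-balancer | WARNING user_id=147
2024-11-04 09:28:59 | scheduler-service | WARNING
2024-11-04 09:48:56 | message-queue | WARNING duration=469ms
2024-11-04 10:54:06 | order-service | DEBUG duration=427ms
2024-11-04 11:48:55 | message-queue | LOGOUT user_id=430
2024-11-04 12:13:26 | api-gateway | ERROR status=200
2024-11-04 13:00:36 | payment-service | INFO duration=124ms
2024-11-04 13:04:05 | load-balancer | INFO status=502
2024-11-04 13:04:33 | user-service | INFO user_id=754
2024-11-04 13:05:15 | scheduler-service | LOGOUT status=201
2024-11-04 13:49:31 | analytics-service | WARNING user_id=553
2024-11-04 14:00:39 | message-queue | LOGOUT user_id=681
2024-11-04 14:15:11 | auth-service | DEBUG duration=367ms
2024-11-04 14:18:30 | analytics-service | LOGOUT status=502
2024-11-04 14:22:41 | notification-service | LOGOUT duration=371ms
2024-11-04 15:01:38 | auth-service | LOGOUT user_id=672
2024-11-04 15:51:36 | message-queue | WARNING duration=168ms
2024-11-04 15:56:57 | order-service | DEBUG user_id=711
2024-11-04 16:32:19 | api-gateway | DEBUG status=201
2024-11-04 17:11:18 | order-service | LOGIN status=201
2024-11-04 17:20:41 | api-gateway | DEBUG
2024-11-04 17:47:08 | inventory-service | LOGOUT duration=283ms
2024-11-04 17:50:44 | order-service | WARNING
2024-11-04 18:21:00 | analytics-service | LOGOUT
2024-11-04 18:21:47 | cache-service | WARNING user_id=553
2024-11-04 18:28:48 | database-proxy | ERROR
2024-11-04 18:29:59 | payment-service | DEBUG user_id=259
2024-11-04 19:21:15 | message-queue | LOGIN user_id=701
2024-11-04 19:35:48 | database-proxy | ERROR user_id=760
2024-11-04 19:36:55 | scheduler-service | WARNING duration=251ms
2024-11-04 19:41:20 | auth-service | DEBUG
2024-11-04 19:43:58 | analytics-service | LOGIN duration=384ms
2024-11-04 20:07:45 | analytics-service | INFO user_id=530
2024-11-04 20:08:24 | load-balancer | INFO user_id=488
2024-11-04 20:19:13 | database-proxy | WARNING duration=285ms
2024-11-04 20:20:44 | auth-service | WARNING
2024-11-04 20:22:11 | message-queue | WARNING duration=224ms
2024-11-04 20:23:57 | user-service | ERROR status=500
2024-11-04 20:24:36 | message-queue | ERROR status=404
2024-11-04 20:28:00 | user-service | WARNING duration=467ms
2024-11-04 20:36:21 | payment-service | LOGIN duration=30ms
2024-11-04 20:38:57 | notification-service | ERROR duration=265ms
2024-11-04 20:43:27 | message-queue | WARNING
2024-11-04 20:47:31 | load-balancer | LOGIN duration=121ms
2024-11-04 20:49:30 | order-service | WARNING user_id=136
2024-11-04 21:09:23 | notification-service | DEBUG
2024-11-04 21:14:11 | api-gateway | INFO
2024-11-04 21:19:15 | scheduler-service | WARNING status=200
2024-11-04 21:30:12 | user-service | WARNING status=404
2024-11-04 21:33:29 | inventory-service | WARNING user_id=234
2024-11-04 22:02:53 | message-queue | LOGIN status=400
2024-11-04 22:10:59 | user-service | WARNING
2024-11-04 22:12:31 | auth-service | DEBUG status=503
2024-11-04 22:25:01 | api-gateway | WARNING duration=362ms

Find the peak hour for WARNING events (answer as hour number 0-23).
20

To find the peak hour:

1. Group all WARNING events by hour
2. Count events in each hour
3. Find hour with maximum count
4. Peak hour: 20 (with 6 events)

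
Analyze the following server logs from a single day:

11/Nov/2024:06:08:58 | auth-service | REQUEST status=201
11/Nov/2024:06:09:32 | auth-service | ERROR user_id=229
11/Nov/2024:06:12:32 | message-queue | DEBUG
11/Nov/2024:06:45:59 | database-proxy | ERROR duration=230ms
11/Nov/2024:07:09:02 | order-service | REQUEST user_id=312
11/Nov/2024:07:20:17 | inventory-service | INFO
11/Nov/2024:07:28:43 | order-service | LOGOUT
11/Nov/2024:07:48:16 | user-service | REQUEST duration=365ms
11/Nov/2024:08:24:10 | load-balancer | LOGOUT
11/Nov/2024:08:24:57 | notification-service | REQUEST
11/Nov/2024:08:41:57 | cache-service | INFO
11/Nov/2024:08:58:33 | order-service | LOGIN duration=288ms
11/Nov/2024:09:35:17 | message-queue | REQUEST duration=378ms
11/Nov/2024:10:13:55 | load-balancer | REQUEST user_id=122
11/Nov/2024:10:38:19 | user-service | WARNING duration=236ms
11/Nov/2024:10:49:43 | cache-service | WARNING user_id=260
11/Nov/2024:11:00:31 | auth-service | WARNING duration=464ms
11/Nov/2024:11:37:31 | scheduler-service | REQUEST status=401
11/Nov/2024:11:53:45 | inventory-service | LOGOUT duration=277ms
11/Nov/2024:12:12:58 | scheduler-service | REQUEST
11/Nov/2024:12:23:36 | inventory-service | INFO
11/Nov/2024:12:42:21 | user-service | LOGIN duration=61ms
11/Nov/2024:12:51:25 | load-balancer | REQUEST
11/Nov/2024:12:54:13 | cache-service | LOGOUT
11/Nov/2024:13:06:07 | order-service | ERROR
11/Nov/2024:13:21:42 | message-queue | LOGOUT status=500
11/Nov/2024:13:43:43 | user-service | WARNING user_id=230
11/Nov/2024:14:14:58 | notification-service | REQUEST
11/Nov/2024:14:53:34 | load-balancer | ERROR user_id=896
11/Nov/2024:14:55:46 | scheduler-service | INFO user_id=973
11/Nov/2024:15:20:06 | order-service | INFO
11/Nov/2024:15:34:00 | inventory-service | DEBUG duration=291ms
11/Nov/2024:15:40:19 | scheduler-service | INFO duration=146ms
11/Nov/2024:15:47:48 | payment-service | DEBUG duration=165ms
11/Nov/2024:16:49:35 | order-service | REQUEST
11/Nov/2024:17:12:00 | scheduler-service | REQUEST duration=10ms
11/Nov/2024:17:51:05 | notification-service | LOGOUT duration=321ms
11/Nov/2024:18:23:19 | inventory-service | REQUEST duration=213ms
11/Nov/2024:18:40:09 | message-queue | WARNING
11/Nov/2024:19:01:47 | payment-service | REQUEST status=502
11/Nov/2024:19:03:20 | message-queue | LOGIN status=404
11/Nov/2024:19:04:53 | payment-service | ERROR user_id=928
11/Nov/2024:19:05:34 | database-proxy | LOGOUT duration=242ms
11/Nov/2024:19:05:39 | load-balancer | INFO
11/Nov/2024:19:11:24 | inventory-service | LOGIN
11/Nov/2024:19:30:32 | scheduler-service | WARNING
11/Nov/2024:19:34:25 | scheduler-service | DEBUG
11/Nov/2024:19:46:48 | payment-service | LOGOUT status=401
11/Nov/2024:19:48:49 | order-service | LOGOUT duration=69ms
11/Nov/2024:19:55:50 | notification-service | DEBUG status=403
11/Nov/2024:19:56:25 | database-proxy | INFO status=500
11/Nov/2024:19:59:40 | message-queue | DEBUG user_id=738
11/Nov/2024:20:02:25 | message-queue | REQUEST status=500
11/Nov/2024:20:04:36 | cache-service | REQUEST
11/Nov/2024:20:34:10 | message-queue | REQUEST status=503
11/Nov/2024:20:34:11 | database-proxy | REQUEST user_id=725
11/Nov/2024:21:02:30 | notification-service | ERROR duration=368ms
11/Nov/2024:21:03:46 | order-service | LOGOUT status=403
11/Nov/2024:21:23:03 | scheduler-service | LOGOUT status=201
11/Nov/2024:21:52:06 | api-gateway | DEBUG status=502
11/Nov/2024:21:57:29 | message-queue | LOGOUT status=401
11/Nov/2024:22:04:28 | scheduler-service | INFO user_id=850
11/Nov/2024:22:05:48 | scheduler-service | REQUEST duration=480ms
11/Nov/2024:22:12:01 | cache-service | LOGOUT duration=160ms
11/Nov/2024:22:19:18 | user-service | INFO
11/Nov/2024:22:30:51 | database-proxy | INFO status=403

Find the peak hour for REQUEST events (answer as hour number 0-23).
20

To find the peak hour:

1. Group all REQUEST events by hour
2. Count events in each hour
3. Find hour with maximum count
4. Peak hour: 20 (with 4 events)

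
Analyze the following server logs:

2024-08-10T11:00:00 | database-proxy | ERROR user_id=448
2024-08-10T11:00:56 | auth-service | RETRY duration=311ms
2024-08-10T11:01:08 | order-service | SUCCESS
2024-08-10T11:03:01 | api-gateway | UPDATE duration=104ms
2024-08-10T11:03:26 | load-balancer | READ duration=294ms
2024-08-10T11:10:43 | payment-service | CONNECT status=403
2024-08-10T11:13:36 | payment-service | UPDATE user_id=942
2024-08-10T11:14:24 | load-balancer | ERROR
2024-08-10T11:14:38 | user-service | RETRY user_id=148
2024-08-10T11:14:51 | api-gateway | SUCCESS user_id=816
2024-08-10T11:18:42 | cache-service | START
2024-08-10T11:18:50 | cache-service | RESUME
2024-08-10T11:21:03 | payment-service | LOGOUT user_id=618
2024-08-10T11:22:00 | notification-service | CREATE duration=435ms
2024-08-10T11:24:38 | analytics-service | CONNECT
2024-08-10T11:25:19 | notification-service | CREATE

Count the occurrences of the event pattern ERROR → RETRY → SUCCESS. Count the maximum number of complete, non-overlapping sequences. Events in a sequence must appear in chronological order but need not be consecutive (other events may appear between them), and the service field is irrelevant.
2

To count sequences:

1. Look for pattern: ERROR → RETRY → SUCCESS
2. Greedily scan the log in chronological order, matching each sequence element in turn (ignoring service)
3. Each time the full pattern completes, increment the count and restart matching from the next event
4. Complete non-overlapping sequences found: 2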